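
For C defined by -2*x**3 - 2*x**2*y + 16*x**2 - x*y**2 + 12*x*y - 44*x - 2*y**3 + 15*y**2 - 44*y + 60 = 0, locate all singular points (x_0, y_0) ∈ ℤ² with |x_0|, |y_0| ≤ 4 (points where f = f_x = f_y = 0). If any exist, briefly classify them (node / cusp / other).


Singular points: {(2, 2)}; classification: cusp.

Compute partial derivatives:
  f_x = -6*x**2 - 4*x*y + 32*x - y**2 + 12*y - 44.
  f_y = -2*x**2 - 2*x*y + 12*x - 6*y**2 + 30*y - 44.
Scan x_0 ∈ {−4, ..., 4}. For each x_0, f_y(x_0, y) is a polynomial in y; find its integer roots y ∈ {−4, ..., 4}, then test f_x and f at those candidates.
  x = -4: f_y(-4, y) = -6*y**2 + 38*y - 124; no integer root y with |y| ≤ 4.
  x = -3: f_y(-3, y) = -6*y**2 + 36*y - 98; no integer root y with |y| ≤ 4.
  x = -2: f_y(-2, y) = -6*y**2 + 34*y - 76; no integer root y with |y| ≤ 4.
  x = -1: f_y(-1, y) = -6*y**2 + 32*y - 58; no integer root y with |y| ≤ 4.
  x = 0: f_y(0, y) = -6*y**2 + 30*y - 44; no integer root y with |y| ≤ 4.
  x = 1: f_y(1, y) = -6*y**2 + 28*y - 34; no integer root y with |y| ≤ 4.
  x = 2: f_y(2, y) = -6*y**2 + 26*y - 28; vanishes at y ∈ {2}. (2, 2): f_x = 0, f = 0 — SINGULAR.
  x = 3: f_y(3, y) = -6*y**2 + 24*y - 26; no integer root y with |y| ≤ 4.
  x = 4: f_y(4, y) = -6*y**2 + 22*y - 28; no integer root y with |y| ≤ 4.
Only singular point on the grid: (2, 2).
Classify: substitute x = 2 + u, y = 2 + v and expand: f = -2*u**3 - 2*u**2*v - u*v**2 - 2*v**3 + v**2.
No constant or linear terms (consistent with a singular point). Quadratic part: v**2. Cubic part: -2*u**3 - 2*u**2*v - u*v**2 - 2*v**3.
The quadratic part v**2 is a perfect square, so there is a single (double) tangent line v = 0, i.e. y = 2. Restricting the cubic part to that line (v = 0) leaves -2*u**3 ≠ 0, so f is not divisible by v and the branch is v² ≈ 2*u**3 to lowest order — this is a cusp.
Classification: cusp.


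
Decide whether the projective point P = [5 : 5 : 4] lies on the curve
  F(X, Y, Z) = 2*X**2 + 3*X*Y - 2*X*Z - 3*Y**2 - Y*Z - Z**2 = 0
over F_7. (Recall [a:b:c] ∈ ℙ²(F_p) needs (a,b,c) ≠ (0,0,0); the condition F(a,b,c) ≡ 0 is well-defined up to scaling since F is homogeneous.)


F(5,5,4) ≡ 2 (mod 7); P is NOT on the curve.

Evaluate F(5, 5, 4) term-by-term (mod 7).
  2*X**2 ↦ 2·25·1·1 = 50
  3*X*Y ↦ 3·5·5·1 = 75
  -2*X*Z ↦ -2·5·1·4 = -40
  -3*Y**2 ↦ -3·1·25·1 = -75
  -Y*Z ↦ -1·1·5·4 = -20
  -Z**2 ↦ -1·1·1·16 = -16
Sum: F(5, 5, 4) = (50) + (75) + (-40) + (-75) + (-20) + (-16) = -26.
Reducing mod 7: -26 ≡ 2 (mod 7).
Since F(a, b, c) ≡ 2 ≠ 0 (mod 7), P does NOT lie on the curve.


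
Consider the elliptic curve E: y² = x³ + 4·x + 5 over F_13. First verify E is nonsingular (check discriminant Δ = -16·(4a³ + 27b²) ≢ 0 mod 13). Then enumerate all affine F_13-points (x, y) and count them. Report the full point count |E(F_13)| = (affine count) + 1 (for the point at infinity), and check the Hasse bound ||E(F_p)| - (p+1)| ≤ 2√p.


Affine points = {(1, 6), (1, 7), (7, 5), (7, 8), (8, 4), (8, 9), (9, 4), (9, 9), (12, 0)}; affine count = 9; |E(F_13)| = 10.

Discriminant check: Δ ∝ 4a³ + 27b² = 4·4³ + 27·5² = 4·64 + 27·25 ≡ 8 (mod 13). Nonzero ⇒ E is nonsingular.
For each x ∈ F_13, compute rhs = x³ + 4·x + 5 mod 13, then count y ∈ F_13 with y² ≡ rhs.
  x = 0: rhs = 5, matching y values: none (0 points).
  x = 1: rhs = 10, matching y values: 6, 7 (2 points).
  x = 2: rhs = 8, matching y values: none (0 points).
  x = 3: rhs = 5, matching y values: none (0 points).
  x = 4: rhs = 7, matching y values: none (0 points).
  x = 5: rhs = 7, matching y values: none (0 points).
  x = 6: rhs = 11, matching y values: none (0 points).
  x = 7: rhs = 12, matching y values: 5, 8 (2 points).
  x = 8: rhs = 3, matching y values: 4, 9 (2 points).
  x = 9: rhs = 3, matching y values: 4, 9 (2 points).
  x = 10: rhs = 5, matching y values: none (0 points).
  x = 11: rhs = 2, matching y values: none (0 points).
  x = 12: rhs = 0, matching y values: 0 (1 points).
Total affine count: 9.
Full point count |E(F_13)| = 9 + 1 = 10.
Hasse bound: |10 − (13+1)| = |-4| = 4 ≤ 2√13 ≈ 7.2111 ✓.


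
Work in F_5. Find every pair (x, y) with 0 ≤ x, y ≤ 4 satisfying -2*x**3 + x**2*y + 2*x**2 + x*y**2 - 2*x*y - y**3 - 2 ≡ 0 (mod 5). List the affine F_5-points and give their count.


Affine F_5-points: {(0, 2), (2, 0), (2, 2), (4, 3)}; count = 4.

For each of the 25 pairs (x, y) ∈ F_5², evaluate f(x, y) mod 5. Record the zeros.
  x = 0: [0↦3, 1↦2, 2↦0, 3↦1, 4↦4]  zeros at y ∈ {2}
  x = 1: [0↦3, 1↦2, 2↦2, 3↦2, 4↦1]  zeros at y ∈ ∅
  x = 2: [0↦0, 1↦1, 2↦0, 3↦1, 4↦3]  zeros at y ∈ {0, 2}
  x = 3: [0↦2, 1↦2, 2↦2, 3↦1, 4↦3]  zeros at y ∈ ∅
  x = 4: [0↦2, 1↦3, 2↦1, 3↦0, 4↦4]  zeros at y ∈ {3}
Collecting zeros: affine points = {(0, 2), (2, 0), (2, 2), (4, 3)}.
Total count |C(F_5)_aff| = 4.


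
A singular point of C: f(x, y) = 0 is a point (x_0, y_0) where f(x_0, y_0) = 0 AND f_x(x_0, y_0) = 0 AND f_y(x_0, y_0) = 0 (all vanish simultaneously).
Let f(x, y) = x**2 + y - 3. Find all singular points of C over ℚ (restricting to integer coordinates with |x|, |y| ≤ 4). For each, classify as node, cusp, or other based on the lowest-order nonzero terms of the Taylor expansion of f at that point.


No singular points in the scanned grid; C is smooth there.

Compute partial derivatives:
  f_x = 2*x.
  f_y = 1.
f_y = 1 is a nonzero constant, so f_y never vanishes: no point (x, y) can satisfy f = f_x = f_y = 0. In particular no (x, y) ∈ {−4, ..., 4}² is singular; the curve is smooth.


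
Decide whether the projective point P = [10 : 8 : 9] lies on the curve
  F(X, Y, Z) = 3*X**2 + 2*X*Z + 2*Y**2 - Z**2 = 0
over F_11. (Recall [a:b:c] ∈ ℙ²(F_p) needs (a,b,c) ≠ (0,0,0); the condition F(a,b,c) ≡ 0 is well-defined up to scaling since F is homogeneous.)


F(10,8,9) ≡ 10 (mod 11); P is NOT on the curve.

Evaluate F(10, 8, 9) term-by-term (mod 11).
  3*X**2 ↦ 3·100·1·1 = 300
  2*X*Z ↦ 2·10·1·9 = 180
  2*Y**2 ↦ 2·1·64·1 = 128
  -Z**2 ↦ -1·1·1·81 = -81
Sum: F(10, 8, 9) = (300) + (180) + (128) + (-81) = 527.
Reducing mod 11: 527 ≡ 10 (mod 11).
Since F(a, b, c) ≡ 10 ≠ 0 (mod 11), P does NOT lie on the curve.


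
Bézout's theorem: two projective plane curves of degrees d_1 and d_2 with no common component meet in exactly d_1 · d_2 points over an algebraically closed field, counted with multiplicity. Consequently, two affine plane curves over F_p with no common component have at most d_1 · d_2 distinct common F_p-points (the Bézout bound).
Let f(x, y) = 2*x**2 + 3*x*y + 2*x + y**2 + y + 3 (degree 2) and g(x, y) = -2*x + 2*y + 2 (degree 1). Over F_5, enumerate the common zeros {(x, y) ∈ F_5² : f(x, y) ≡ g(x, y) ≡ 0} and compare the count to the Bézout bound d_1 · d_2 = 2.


Common zeros: ∅; count = 0; Bézout bound = 2.

deg(f) = 2, deg(g) = 1, so Bézout bound = 2.
Scan x ∈ F_5. For each x, list the y ∈ F_5 with f(x, y) ≡ 0 and those with g(x, y) ≡ 0 (mod 5); the common zeros in that column are the intersection.
  x = 0: f ≡ 0 at y ∈ {1, 3}; g ≡ 0 at y ∈ {4}; common: ∅.
  x = 1: f ≡ 0 at y ∈ ∅; g ≡ 0 at y ∈ {0}; common: ∅.
  x = 2: f ≡ 0 at y ∈ {0, 3}; g ≡ 0 at y ∈ {1}; common: ∅.
  x = 3: f ≡ 0 at y ∈ ∅; g ≡ 0 at y ∈ {2}; common: ∅.
  x = 4: f ≡ 0 at y ∈ ∅; g ≡ 0 at y ∈ {3}; common: ∅.
Collecting: common zeros = ∅, so the count is 0.
Comparison with the Bézout bound: 0 ≤ 2 = deg(f)·deg(g), as expected for curves with no common component (the affine F_5-count falls short of the bound because intersections may lie at infinity, over extension fields, or carry multiplicity).


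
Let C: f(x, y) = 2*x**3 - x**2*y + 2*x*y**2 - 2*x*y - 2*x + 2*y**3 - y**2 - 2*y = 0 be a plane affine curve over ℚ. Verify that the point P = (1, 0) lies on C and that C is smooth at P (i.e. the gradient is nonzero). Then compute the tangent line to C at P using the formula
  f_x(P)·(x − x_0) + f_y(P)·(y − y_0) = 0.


Tangent line at P: 4*x - 5*y - 4 = 0.

Step 1: f(1, 0) = 0, so P lies on C.
Step 2: partial derivatives
  f_x(x, y) = 6*x**2 - 2*x*y + 2*y**2 - 2*y - 2, f_y(x, y) = -x**2 + 4*x*y - 2*x + 6*y**2 - 2*y - 2.
  f_x(P) = 4, f_y(P) = -5 (gradient nonzero, so P is smooth).
Step 3: tangent line at P: 4·(x − 1) + -5·(y − 0) = 0.
Expanding: 4*x - 5*y - 4 = 0.


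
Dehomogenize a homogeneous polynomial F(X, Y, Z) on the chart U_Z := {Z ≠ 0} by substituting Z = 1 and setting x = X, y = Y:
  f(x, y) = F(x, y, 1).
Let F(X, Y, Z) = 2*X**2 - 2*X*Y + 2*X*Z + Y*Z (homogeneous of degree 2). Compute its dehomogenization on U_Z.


f(x, y) = 2*x**2 - 2*x*y + 2*x + y

On U_Z we set Z = 1. Each monomial c·X^i·Y^j·Z^k in F becomes c·x^i·y^j·1^k = c·x^i·y^j.
Substituting Z = 1: F(X, Y, 1) = 2*x**2 - 2*x*y + 2*x + y.
Note: deg(f) ≤ deg(F) = 2; strict inequality happens when F is divisible by Z (lost terms).


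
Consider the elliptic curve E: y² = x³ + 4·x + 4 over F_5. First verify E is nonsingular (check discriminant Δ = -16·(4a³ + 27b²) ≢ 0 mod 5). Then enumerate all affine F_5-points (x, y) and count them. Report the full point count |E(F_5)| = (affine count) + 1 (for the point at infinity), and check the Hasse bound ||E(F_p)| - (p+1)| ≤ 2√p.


Affine points = {(0, 2), (0, 3), (1, 2), (1, 3), (2, 0), (4, 2), (4, 3)}; affine count = 7; |E(F_5)| = 8.

Discriminant check: Δ ∝ 4a³ + 27b² = 4·4³ + 27·4² = 4·64 + 27·16 ≡ 3 (mod 5). Nonzero ⇒ E is nonsingular.
For each x ∈ F_5, compute rhs = x³ + 4·x + 4 mod 5, then count y ∈ F_5 with y² ≡ rhs.
  x = 0: rhs = 4, matching y values: 2, 3 (2 points).
  x = 1: rhs = 4, matching y values: 2, 3 (2 points).
  x = 2: rhs = 0, matching y values: 0 (1 points).
  x = 3: rhs = 3, matching y values: none (0 points).
  x = 4: rhs = 4, matching y values: 2, 3 (2 points).
Total affine count: 7.
Full point count |E(F_5)| = 7 + 1 = 8.
Hasse bound: |8 − (5+1)| = |2| = 2 ≤ 2√5 ≈ 4.4721 ✓.


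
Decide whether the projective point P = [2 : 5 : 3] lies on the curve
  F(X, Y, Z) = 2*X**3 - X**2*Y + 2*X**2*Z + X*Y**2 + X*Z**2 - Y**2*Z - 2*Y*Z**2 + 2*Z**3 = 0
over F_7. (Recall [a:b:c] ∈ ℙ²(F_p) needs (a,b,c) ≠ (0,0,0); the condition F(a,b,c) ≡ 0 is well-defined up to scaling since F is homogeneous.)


F(2,5,3) ≡ 5 (mod 7); P is NOT on the curve.

Evaluate F(2, 5, 3) term-by-term (mod 7).
  2*X**3 ↦ 2·8·1·1 = 16
  -X**2*Y ↦ -1·4·5·1 = -20
  2*X**2*Z ↦ 2·4·1·3 = 24
  X*Y**2 ↦ 1·2·25·1 = 50
  X*Z**2 ↦ 1·2·1·9 = 18
  -Y**2*Z ↦ -1·1·25·3 = -75
  -2*Y*Z**2 ↦ -2·1·5·9 = -90
  2*Z**3 ↦ 2·1·1·27 = 54
Sum: F(2, 5, 3) = (16) + (-20) + (24) + (50) + (18) + (-75) + (-90) + (54) = -23.
Reducing mod 7: -23 ≡ 5 (mod 7).
Since F(a, b, c) ≡ 5 ≠ 0 (mod 7), P does NOT lie on the curve.


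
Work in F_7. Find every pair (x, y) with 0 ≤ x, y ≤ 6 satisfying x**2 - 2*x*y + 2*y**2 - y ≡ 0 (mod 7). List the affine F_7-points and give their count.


Affine F_7-points: {(0, 0), (0, 4), (1, 1), (1, 4), (2, 3), (4, 3), (4, 5), (6, 5)}; count = 8.

For each of the 49 pairs (x, y) ∈ F_7², evaluate f(x, y) mod 7. Record the zeros.
  x = 0: [0↦0, 1↦1, 2↦6, 3↦1, 4↦0, 5↦3, 6↦3]  zeros at y ∈ {0, 4}
  x = 1: [0↦1, 1↦0, 2↦3, 3↦3, 4↦0, 5↦1, 6↦6]  zeros at y ∈ {1, 4}
  x = 2: [0↦4, 1↦1, 2↦2, 3↦0, 4↦2, 5↦1, 6↦4]  zeros at y ∈ {3}
  x = 3: [0↦2, 1↦4, 2↦3, 3↦6, 4↦6, 5↦3, 6↦4]  zeros at y ∈ ∅
  x = 4: [0↦2, 1↦2, 2↦6, 3↦0, 4↦5, 5↦0, 6↦6]  zeros at y ∈ {3, 5}
  x = 5: [0↦4, 1↦2, 2↦4, 3↦3, 4↦6, 5↦6, 6↦3]  zeros at y ∈ ∅
  x = 6: [0↦1, 1↦4, 2↦4, 3↦1, 4↦2, 5↦0, 6↦2]  zeros at y ∈ {5}
Collecting zeros: affine points = {(0, 0), (0, 4), (1, 1), (1, 4), (2, 3), (4, 3), (4, 5), (6, 5)}.
Total count |C(F_7)_aff| = 8.


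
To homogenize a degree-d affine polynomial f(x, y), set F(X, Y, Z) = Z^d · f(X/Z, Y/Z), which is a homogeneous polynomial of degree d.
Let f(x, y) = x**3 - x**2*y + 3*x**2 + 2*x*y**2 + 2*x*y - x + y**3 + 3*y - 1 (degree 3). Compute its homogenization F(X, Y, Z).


F(X, Y, Z) = X**3 - X**2*Y + 3*X**2*Z + 2*X*Y**2 + 2*X*Y*Z - X*Z**2 + Y**3 + 3*Y*Z**2 - Z**3

deg(f) = 3.
Substitute x = X/Z, y = Y/Z into f, then multiply by Z^3.
  monomial 1·x^3·y^0 ↦ 1·X^3·Y^0·Z^0.
  monomial -1·x^2·y^1 ↦ -1·X^2·Y^1·Z^0.
  monomial 3·x^2·y^0 ↦ 3·X^2·Y^0·Z^1.
  monomial 2·x^1·y^2 ↦ 2·X^1·Y^2·Z^0.
  monomial 2·x^1·y^1 ↦ 2·X^1·Y^1·Z^1.
  monomial -1·x^1·y^0 ↦ -1·X^1·Y^0·Z^2.
  monomial 1·x^0·y^3 ↦ 1·X^0·Y^3·Z^0.
  monomial 3·x^0·y^1 ↦ 3·X^0·Y^1·Z^2.
  monomial -1·x^0·y^0 ↦ -1·X^0·Y^0·Z^3.
Collecting: F(X, Y, Z) = X**3 - X**2*Y + 3*X**2*Z + 2*X*Y**2 + 2*X*Y*Z - X*Z**2 + Y**3 + 3*Y*Z**2 - Z**3.


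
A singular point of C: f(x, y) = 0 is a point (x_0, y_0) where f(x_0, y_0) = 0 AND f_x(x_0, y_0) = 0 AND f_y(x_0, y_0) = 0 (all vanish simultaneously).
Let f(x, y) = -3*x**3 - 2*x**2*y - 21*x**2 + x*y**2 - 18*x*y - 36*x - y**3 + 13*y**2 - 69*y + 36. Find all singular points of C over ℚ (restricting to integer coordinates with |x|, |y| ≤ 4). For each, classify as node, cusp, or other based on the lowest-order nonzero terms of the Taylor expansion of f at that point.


Singular points: {(-3, 3)}; classification: cusp.

Compute partial derivatives:
  f_x = -9*x**2 - 4*x*y - 42*x + y**2 - 18*y - 36.
  f_y = -2*x**2 + 2*x*y - 18*x - 3*y**2 + 26*y - 69.
Scan x_0 ∈ {−4, ..., 4}. For each x_0, f_y(x_0, y) is a polynomial in y; find its integer roots y ∈ {−4, ..., 4}, then test f_x and f at those candidates.
  x = -4: f_y(-4, y) = -3*y**2 + 18*y - 29; no integer root y with |y| ≤ 4.
  x = -3: f_y(-3, y) = -3*y**2 + 20*y - 33; vanishes at y ∈ {3}. (-3, 3): f_x = 0, f = 0 — SINGULAR.
  x = -2: f_y(-2, y) = -3*y**2 + 22*y - 41; no integer root y with |y| ≤ 4.
  x = -1: f_y(-1, y) = -3*y**2 + 24*y - 53; no integer root y with |y| ≤ 4.
  x = 0: f_y(0, y) = -3*y**2 + 26*y - 69; no integer root y with |y| ≤ 4.
  x = 1: f_y(1, y) = -3*y**2 + 28*y - 89; no integer root y with |y| ≤ 4.
  x = 2: f_y(2, y) = -3*y**2 + 30*y - 113; no integer root y with |y| ≤ 4.
  x = 3: f_y(3, y) = -3*y**2 + 32*y - 141; no integer root y with |y| ≤ 4.
  x = 4: f_y(4, y) = -3*y**2 + 34*y - 173; no integer root y with |y| ≤ 4.
Only singular point on the grid: (-3, 3).
Classify: substitute x = -3 + u, y = 3 + v and expand: f = -3*u**3 - 2*u**2*v + u*v**2 - v**3 + v**2.
No constant or linear terms (consistent with a singular point). Quadratic part: v**2. Cubic part: -3*u**3 - 2*u**2*v + u*v**2 - v**3.
The quadratic part v**2 is a perfect square, so there is a single (double) tangent line v = 0, i.e. y = 3. Restricting the cubic part to that line (v = 0) leaves -3*u**3 ≠ 0, so f is not divisible by v and the branch is v² ≈ 3*u**3 to lowest order — this is a cusp.
Classification: cusp.


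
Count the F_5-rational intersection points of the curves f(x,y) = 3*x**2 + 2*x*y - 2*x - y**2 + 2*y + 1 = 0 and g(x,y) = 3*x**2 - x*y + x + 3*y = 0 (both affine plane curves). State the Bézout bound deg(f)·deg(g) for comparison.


Common zeros: {(1, 3)}; count = 1; Bézout bound = 4.

deg(f) = 2, deg(g) = 2, so Bézout bound = 4.
Scan x ∈ F_5. For each x, list the y ∈ F_5 with f(x, y) ≡ 0 and those with g(x, y) ≡ 0 (mod 5); the common zeros in that column are the intersection.
  x = 0: f ≡ 0 at y ∈ ∅; g ≡ 0 at y ∈ {0}; common: ∅.
  x = 1: f ≡ 0 at y ∈ {1, 3}; g ≡ 0 at y ∈ {3}; common: {3}.
  x = 2: f ≡ 0 at y ∈ ∅; g ≡ 0 at y ∈ {1}; common: ∅.
  x = 3: f ≡ 0 at y ∈ ∅; g ≡ 0 at y ∈ {0, 1, 2, 3, 4}; common: ∅.
  x = 4: f ≡ 0 at y ∈ {1, 4}; g ≡ 0 at y ∈ {2}; common: ∅.
Collecting: common zeros = {(1, 3)}, so the count is 1.
Comparison with the Bézout bound: 1 ≤ 4 = deg(f)·deg(g), as expected for curves with no common component (the affine F_5-count falls short of the bound because intersections may lie at infinity, over extension fields, or carry multiplicity).


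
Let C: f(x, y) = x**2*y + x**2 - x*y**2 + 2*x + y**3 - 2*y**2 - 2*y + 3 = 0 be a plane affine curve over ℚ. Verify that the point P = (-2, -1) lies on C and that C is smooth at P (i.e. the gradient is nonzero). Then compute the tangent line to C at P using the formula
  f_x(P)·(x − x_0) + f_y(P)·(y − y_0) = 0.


Tangent line at P: x + 5*y + 7 = 0.

Step 1: f(-2, -1) = 0, so P lies on C.
Step 2: partial derivatives
  f_x(x, y) = 2*x*y + 2*x - y**2 + 2, f_y(x, y) = x**2 - 2*x*y + 3*y**2 - 4*y - 2.
  f_x(P) = 1, f_y(P) = 5 (gradient nonzero, so P is smooth).
Step 3: tangent line at P: 1·(x − -2) + 5·(y − -1) = 0.
Expanding: x + 5*y + 7 = 0.


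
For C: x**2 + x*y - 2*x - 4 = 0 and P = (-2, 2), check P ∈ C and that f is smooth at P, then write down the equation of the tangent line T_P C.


Tangent line at P: -4*x - 2*y - 4 = 0.

Step 1: f(-2, 2) = 0, so P lies on C.
Step 2: partial derivatives
  f_x(x, y) = 2*x + y - 2, f_y(x, y) = x.
  f_x(P) = -4, f_y(P) = -2 (gradient nonzero, so P is smooth).
Step 3: tangent line at P: -4·(x − -2) + -2·(y − 2) = 0.
Expanding: -4*x - 2*y - 4 = 0.


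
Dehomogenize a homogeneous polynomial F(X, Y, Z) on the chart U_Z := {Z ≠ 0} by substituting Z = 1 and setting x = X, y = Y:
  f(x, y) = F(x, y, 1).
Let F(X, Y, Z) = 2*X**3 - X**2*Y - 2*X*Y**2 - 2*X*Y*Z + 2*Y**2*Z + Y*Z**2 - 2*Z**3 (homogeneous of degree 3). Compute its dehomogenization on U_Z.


f(x, y) = 2*x**3 - x**2*y - 2*x*y**2 - 2*x*y + 2*y**2 + y - 2

On U_Z we set Z = 1. Each monomial c·X^i·Y^j·Z^k in F becomes c·x^i·y^j·1^k = c·x^i·y^j.
Substituting Z = 1: F(X, Y, 1) = 2*x**3 - x**2*y - 2*x*y**2 - 2*x*y + 2*y**2 + y - 2.
Note: deg(f) ≤ deg(F) = 3; strict inequality happens when F is divisible by Z (lost terms).


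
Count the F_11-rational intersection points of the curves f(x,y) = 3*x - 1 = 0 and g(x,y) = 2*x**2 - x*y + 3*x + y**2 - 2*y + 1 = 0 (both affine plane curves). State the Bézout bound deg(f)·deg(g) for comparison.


Common zeros: ∅; count = 0; Bézout bound = 2.

deg(f) = 1, deg(g) = 2, so Bézout bound = 2.
Scan x ∈ F_11. For each x, list the y ∈ F_11 with f(x, y) ≡ 0 and those with g(x, y) ≡ 0 (mod 11); the common zeros in that column are the intersection.
  x = 0: f ≡ 0 at y ∈ ∅; g ≡ 0 at y ∈ {1}; common: ∅.
  x = 1: f ≡ 0 at y ∈ ∅; g ≡ 0 at y ∈ ∅; common: ∅.
  x = 2: f ≡ 0 at y ∈ ∅; g ≡ 0 at y ∈ {2}; common: ∅.
  x = 3: f ≡ 0 at y ∈ ∅; g ≡ 0 at y ∈ {2, 3}; common: ∅.
  x = 4: f ≡ 0 at y ∈ {0, 1, 2, 3, 4, 5, 6, 7, 8, 9, 10}; g ≡ 0 at y ∈ ∅; common: ∅.
  x = 5: f ≡ 0 at y ∈ ∅; g ≡ 0 at y ∈ {0, 7}; common: ∅.
  x = 6: f ≡ 0 at y ∈ ∅; g ≡ 0 at y ∈ ∅; common: ∅.
  x = 7: f ≡ 0 at y ∈ ∅; g ≡ 0 at y ∈ ∅; common: ∅.
  x = 8: f ≡ 0 at y ∈ ∅; g ≡ 0 at y ∈ {3, 7}; common: ∅.
  x = 9: f ≡ 0 at y ∈ ∅; g ≡ 0 at y ∈ ∅; common: ∅.
  x = 10: f ≡ 0 at y ∈ ∅; g ≡ 0 at y ∈ {0, 1}; common: ∅.
Collecting: common zeros = ∅, so the count is 0.
Comparison with the Bézout bound: 0 ≤ 2 = deg(f)·deg(g), as expected for curves with no common component (the affine F_11-count falls short of the bound because intersections may lie at infinity, over extension fields, or carry multiplicity).


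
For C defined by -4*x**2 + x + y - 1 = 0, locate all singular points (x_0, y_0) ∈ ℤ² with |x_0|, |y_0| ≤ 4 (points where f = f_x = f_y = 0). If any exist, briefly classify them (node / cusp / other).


No singular points in the scanned grid; C is smooth there.

Compute partial derivatives:
  f_x = 1 - 8*x.
  f_y = 1.
f_y = 1 is a nonzero constant, so f_y never vanishes: no point (x, y) can satisfy f = f_x = f_y = 0. In particular no (x, y) ∈ {−4, ..., 4}² is singular; the curve is smooth.


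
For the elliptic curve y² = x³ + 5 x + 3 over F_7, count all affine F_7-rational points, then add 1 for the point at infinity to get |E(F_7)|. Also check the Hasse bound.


Affine points = {(1, 3), (1, 4), (2, 0), (6, 2), (6, 5)}; affine count = 5; |E(F_7)| = 6.

Discriminant check: Δ ∝ 4a³ + 27b² = 4·5³ + 27·3² = 4·125 + 27·9 ≡ 1 (mod 7). Nonzero ⇒ E is nonsingular.
For each x ∈ F_7, compute rhs = x³ + 5·x + 3 mod 7, then count y ∈ F_7 with y² ≡ rhs.
  x = 0: rhs = 3, matching y values: none (0 points).
  x = 1: rhs = 2, matching y values: 3, 4 (2 points).
  x = 2: rhs = 0, matching y values: 0 (1 points).
  x = 3: rhs = 3, matching y values: none (0 points).
  x = 4: rhs = 3, matching y values: none (0 points).
  x = 5: rhs = 6, matching y values: none (0 points).
  x = 6: rhs = 4, matching y values: 2, 5 (2 points).
Total affine count: 5.
Full point count |E(F_7)| = 5 + 1 = 6.
Hasse bound: |6 − (7+1)| = |-2| = 2 ≤ 2√7 ≈ 5.2915 ✓.


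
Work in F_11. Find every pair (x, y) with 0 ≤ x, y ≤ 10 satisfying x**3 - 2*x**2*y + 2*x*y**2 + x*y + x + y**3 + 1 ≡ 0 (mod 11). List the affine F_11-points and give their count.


Affine F_11-points: {(0, 10), (2, 0), (3, 2), (3, 5), (3, 9), (4, 8), (5, 7), (5, 9), (7, 1), (7, 3), (7, 4), (8, 1), (9, 1), (10, 9)}; count = 14.

For each of the 121 pairs (x, y) ∈ F_11², evaluate f(x, y) mod 11. Record the zeros.
  x = 0: [0↦1, 1↦2, 2↦9, 3↦6, 4↦10, 5↦5, 6↦8, 7↦3, 8↦7, 9↦4, 10↦0]  zeros at y ∈ {10}
  x = 1: [0↦3, 1↦5, 2↦6, 3↦1, 4↦7, 5↦8, 6↦10, 7↦8, 8↦8, 9↦5, 10↦5]  zeros at y ∈ ∅
  x = 2: [0↦0, 1↦10, 2↦1, 3↦1, 4↦5, 5↦8, 6↦5, 7↦2, 8↦5, 9↦9, 10↦9]  zeros at y ∈ {0}
  x = 3: [0↦9, 1↦1, 2↦0, 3↦1, 4↦10, 5↦0, 6↦10, 7↦2, 8↦4, 9↦0, 10↦7]  zeros at y ∈ {2, 5, 9}
  x = 4: [0↦3, 1↦6, 2↦9, 3↦7, 4↦6, 5↦1, 6↦9, 7↦3, 8↦0, 9↦6, 10↦5]  zeros at y ∈ {8}
  x = 5: [0↦10, 1↦9, 2↦1, 3↦3, 4↦10, 5↦6, 6↦8, 7↦0, 8↦10, 9↦0, 10↦9]  zeros at y ∈ {7, 9}
  x = 6: [0↦3, 1↦5, 2↦4, 3↦6, 4↦6, 5↦10, 6↦2, 7↦10, 8↦7, 9↦10, 10↦3]  zeros at y ∈ ∅
  x = 7: [0↦10, 1↦0, 2↦2, 3↦0, 4↦0, 5↦8, 6↦8, 7↦6, 8↦8, 9↦9, 10↦4]  zeros at y ∈ {1, 3, 4}
  x = 8: [0↦4, 1↦0, 2↦1, 3↦2, 4↦9, 5↦6, 6↦10, 7↦5, 8↦8, 9↦3, 10↦7]  zeros at y ∈ {1}
  x = 9: [0↦2, 1↦0, 2↦7, 3↦7, 4↦6, 5↦10, 6↦3, 7↦2, 8↦2, 9↦9, 10↦7]  zeros at y ∈ {1}
  x = 10: [0↦10, 1↦6, 2↦4, 3↦10, 4↦8, 5↦4, 6↦4, 7↦3, 8↦7, 9↦0, 10↦10]  zeros at y ∈ {9}
Collecting zeros: affine points = {(0, 10), (2, 0), (3, 2), (3, 5), (3, 9), (4, 8), (5, 7), (5, 9), (7, 1), (7, 3), (7, 4), (8, 1), (9, 1), (10, 9)}.
Total count |C(F_11)_aff| = 14.


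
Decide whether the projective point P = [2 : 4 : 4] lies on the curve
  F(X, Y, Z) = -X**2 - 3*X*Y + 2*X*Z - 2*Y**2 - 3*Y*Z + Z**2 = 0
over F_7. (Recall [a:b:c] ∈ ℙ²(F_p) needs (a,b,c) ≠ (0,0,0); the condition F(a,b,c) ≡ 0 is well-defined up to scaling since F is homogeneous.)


F(2,4,4) ≡ 1 (mod 7); P is NOT on the curve.

Evaluate F(2, 4, 4) term-by-term (mod 7).
  -X**2 ↦ -1·4·1·1 = -4
  -3*X*Y ↦ -3·2·4·1 = -24
  2*X*Z ↦ 2·2·1·4 = 16
  -2*Y**2 ↦ -2·1·16·1 = -32
  -3*Y*Z ↦ -3·1·4·4 = -48
  Z**2 ↦ 1·1·1·16 = 16
Sum: F(2, 4, 4) = (-4) + (-24) + (16) + (-32) + (-48) + (16) = -76.
Reducing mod 7: -76 ≡ 1 (mod 7).
Since F(a, b, c) ≡ 1 ≠ 0 (mod 7), P does NOT lie on the curve.


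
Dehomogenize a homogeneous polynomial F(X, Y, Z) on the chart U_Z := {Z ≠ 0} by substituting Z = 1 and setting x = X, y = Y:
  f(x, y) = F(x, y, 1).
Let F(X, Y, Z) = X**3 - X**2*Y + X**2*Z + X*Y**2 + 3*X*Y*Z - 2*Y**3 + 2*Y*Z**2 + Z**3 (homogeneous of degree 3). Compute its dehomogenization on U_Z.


f(x, y) = x**3 - x**2*y + x**2 + x*y**2 + 3*x*y - 2*y**3 + 2*y + 1

On U_Z we set Z = 1. Each monomial c·X^i·Y^j·Z^k in F becomes c·x^i·y^j·1^k = c·x^i·y^j.
Substituting Z = 1: F(X, Y, 1) = x**3 - x**2*y + x**2 + x*y**2 + 3*x*y - 2*y**3 + 2*y + 1.
Note: deg(f) ≤ deg(F) = 3; strict inequality happens when F is divisible by Z (lost terms).


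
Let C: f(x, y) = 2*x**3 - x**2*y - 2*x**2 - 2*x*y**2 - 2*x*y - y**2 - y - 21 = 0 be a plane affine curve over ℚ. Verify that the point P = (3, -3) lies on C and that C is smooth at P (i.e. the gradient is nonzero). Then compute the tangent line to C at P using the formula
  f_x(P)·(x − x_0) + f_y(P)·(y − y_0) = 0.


Tangent line at P: 48*x + 26*y - 66 = 0.

Step 1: f(3, -3) = 0, so P lies on C.
Step 2: partial derivatives
  f_x(x, y) = 6*x**2 - 2*x*y - 4*x - 2*y**2 - 2*y, f_y(x, y) = -x**2 - 4*x*y - 2*x - 2*y - 1.
  f_x(P) = 48, f_y(P) = 26 (gradient nonzero, so P is smooth).
Step 3: tangent line at P: 48·(x − 3) + 26·(y − -3) = 0.
Expanding: 48*x + 26*y - 66 = 0.


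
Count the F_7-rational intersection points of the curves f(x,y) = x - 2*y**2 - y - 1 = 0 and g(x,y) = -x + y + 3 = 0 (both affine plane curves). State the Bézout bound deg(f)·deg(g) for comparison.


Common zeros: {(2, 6), (4, 1)}; count = 2; Bézout bound = 2.

deg(f) = 2, deg(g) = 1, so Bézout bound = 2.
Scan x ∈ F_7. For each x, list the y ∈ F_7 with f(x, y) ≡ 0 and those with g(x, y) ≡ 0 (mod 7); the common zeros in that column are the intersection.
  x = 0: f ≡ 0 at y ∈ {5}; g ≡ 0 at y ∈ {4}; common: ∅.
  x = 1: f ≡ 0 at y ∈ {0, 3}; g ≡ 0 at y ∈ {5}; common: ∅.
  x = 2: f ≡ 0 at y ∈ {4, 6}; g ≡ 0 at y ∈ {6}; common: {6}.
  x = 3: f ≡ 0 at y ∈ ∅; g ≡ 0 at y ∈ {0}; common: ∅.
  x = 4: f ≡ 0 at y ∈ {1, 2}; g ≡ 0 at y ∈ {1}; common: {1}.
  x = 5: f ≡ 0 at y ∈ ∅; g ≡ 0 at y ∈ {2}; common: ∅.
  x = 6: f ≡ 0 at y ∈ ∅; g ≡ 0 at y ∈ {3}; common: ∅.
Collecting: common zeros = {(2, 6), (4, 1)}, so the count is 2.
Comparison with the Bézout bound: 2 ≤ 2 = deg(f)·deg(g), as expected for curves with no common component (the bound is attained).


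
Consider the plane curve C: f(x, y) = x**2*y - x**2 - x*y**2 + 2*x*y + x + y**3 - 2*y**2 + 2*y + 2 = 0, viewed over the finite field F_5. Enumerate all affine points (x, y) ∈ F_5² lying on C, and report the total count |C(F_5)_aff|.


Affine F_5-points: {(1, 1), (2, 0), (2, 4), (4, 0)}; count = 4.

For each of the 25 pairs (x, y) ∈ F_5², evaluate f(x, y) mod 5. Record the zeros.
  x = 0: [0↦2, 1↦3, 2↦1, 3↦2, 4↦2]  zeros at y ∈ ∅
  x = 1: [0↦2, 1↦0, 2↦3, 3↦2, 4↦3]  zeros at y ∈ {1}
  x = 2: [0↦0, 1↦2, 2↦2, 3↦1, 4↦0]  zeros at y ∈ {0, 4}
  x = 3: [0↦1, 1↦4, 2↦3, 3↦4, 4↦3]  zeros at y ∈ ∅
  x = 4: [0↦0, 1↦1, 2↦1, 3↦1, 4↦2]  zeros at y ∈ {0}
Collecting zeros: affine points = {(1, 1), (2, 0), (2, 4), (4, 0)}.
Total count |C(F_5)_aff| = 4.


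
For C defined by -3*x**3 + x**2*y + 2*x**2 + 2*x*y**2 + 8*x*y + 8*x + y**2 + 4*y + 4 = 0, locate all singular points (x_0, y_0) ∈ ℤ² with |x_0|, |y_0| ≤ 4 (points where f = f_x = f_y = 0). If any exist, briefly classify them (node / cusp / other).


Singular points: {(0, -2)}; classification: cusp.

Compute partial derivatives:
  f_x = -9*x**2 + 2*x*y + 4*x + 2*y**2 + 8*y + 8.
  f_y = x**2 + 4*x*y + 8*x + 2*y + 4.
Scan x_0 ∈ {−4, ..., 4}. For each x_0, f_y(x_0, y) is a polynomial in y; find its integer roots y ∈ {−4, ..., 4}, then test f_x and f at those candidates.
  x = -4: f_y(-4, y) = -14*y - 12; no integer root y with |y| ≤ 4.
  x = -3: f_y(-3, y) = -10*y - 11; no integer root y with |y| ≤ 4.
  x = -2: f_y(-2, y) = -6*y - 8; no integer root y with |y| ≤ 4.
  x = -1: f_y(-1, y) = -2*y - 3; no integer root y with |y| ≤ 4.
  x = 0: f_y(0, y) = 2*y + 4; vanishes at y ∈ {-2}. (0, -2): f_x = 0, f = 0 — SINGULAR.
  x = 1: f_y(1, y) = 6*y + 13; no integer root y with |y| ≤ 4.
  x = 2: f_y(2, y) = 10*y + 24; no integer root y with |y| ≤ 4.
  x = 3: f_y(3, y) = 14*y + 37; no integer root y with |y| ≤ 4.
  x = 4: f_y(4, y) = 18*y + 52; no integer root y with |y| ≤ 4.
Only singular point on the grid: (0, -2).
Classify: substitute x = 0 + u, y = -2 + v and expand: f = -3*u**3 + u**2*v + 2*u*v**2 + v**2.
No constant or linear terms (consistent with a singular point). Quadratic part: v**2. Cubic part: -3*u**3 + u**2*v + 2*u*v**2.
The quadratic part v**2 is a perfect square, so there is a single (double) tangent line v = 0, i.e. y = -2. Restricting the cubic part to that line (v = 0) leaves -3*u**3 ≠ 0, so f is not divisible by v and the branch is v² ≈ 3*u**3 to lowest order — this is a cusp.
Classification: cusp.


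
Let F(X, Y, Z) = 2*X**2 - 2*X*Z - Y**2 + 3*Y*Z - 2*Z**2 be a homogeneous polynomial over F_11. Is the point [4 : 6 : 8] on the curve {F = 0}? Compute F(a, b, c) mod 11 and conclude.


F(4,6,8) ≡ 3 (mod 11); P is NOT on the curve.

Evaluate F(4, 6, 8) term-by-term (mod 11).
  2*X**2 ↦ 2·16·1·1 = 32
  -2*X*Z ↦ -2·4·1·8 = -64
  -Y**2 ↦ -1·1·36·1 = -36
  3*Y*Z ↦ 3·1·6·8 = 144
  -2*Z**2 ↦ -2·1·1·64 = -128
Sum: F(4, 6, 8) = (32) + (-64) + (-36) + (144) + (-128) = -52.
Reducing mod 11: -52 ≡ 3 (mod 11).
Since F(a, b, c) ≡ 3 ≠ 0 (mod 11), P does NOT lie on the curve.


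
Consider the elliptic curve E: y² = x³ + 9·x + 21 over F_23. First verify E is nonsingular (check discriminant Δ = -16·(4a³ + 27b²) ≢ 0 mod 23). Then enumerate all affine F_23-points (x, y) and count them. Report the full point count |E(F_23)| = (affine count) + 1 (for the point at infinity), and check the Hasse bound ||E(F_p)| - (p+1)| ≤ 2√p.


Affine points = {(1, 10), (1, 13), (2, 1), (2, 22), (3, 11), (3, 12), (4, 11), (4, 12), (7, 6), (7, 17), (9, 7), (9, 16), (11, 5), (11, 18), (13, 9), (13, 14), (14, 4), (14, 19), (15, 9), (15, 14), (16, 11), (16, 12), (17, 2), (17, 21), (18, 9), (18, 14), (19, 6), (19, 17), (20, 6), (20, 17), (21, 8), (21, 15)}; affine count = 32; |E(F_23)| = 33.

Discriminant check: Δ ∝ 4a³ + 27b² = 4·9³ + 27·21² = 4·729 + 27·441 ≡ 11 (mod 23). Nonzero ⇒ E is nonsingular.
For each x ∈ F_23, compute rhs = x³ + 9·x + 21 mod 23, then count y ∈ F_23 with y² ≡ rhs.
  x = 0: rhs = 21, matching y values: none (0 points).
  x = 1: rhs = 8, matching y values: 10, 13 (2 points).
  x = 2: rhs = 1, matching y values: 1, 22 (2 points).
  x = 3: rhs = 6, matching y values: 11, 12 (2 points).
  x = 4: rhs = 6, matching y values: 11, 12 (2 points).
  x = 5: rhs = 7, matching y values: none (0 points).
  x = 6: rhs = 15, matching y values: none (0 points).
  x = 7: rhs = 13, matching y values: 6, 17 (2 points).
  x = 8: rhs = 7, matching y values: none (0 points).
  x = 9: rhs = 3, matching y values: 7, 16 (2 points).
  x = 10: rhs = 7, matching y values: none (0 points).
  x = 11: rhs = 2, matching y values: 5, 18 (2 points).
  x = 12: rhs = 17, matching y values: none (0 points).
  x = 13: rhs = 12, matching y values: 9, 14 (2 points).
  x = 14: rhs = 16, matching y values: 4, 19 (2 points).
  x = 15: rhs = 12, matching y values: 9, 14 (2 points).
  x = 16: rhs = 6, matching y values: 11, 12 (2 points).
  x = 17: rhs = 4, matching y values: 2, 21 (2 points).
  x = 18: rhs = 12, matching y values: 9, 14 (2 points).
  x = 19: rhs = 13, matching y values: 6, 17 (2 points).
  x = 20: rhs = 13, matching y values: 6, 17 (2 points).
  x = 21: rhs = 18, matching y values: 8, 15 (2 points).
  x = 22: rhs = 11, matching y values: none (0 points).
Total affine count: 32.
Full point count |E(F_23)| = 32 + 1 = 33.
Hasse bound: |33 − (23+1)| = |9| = 9 ≤ 2√23 ≈ 9.5917 ✓.


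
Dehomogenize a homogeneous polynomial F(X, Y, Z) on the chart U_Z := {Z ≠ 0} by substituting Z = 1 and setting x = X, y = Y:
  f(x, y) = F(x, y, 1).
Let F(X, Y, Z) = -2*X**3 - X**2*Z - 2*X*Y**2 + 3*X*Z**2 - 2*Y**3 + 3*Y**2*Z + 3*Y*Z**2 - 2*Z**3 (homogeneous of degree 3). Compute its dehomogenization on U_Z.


f(x, y) = -2*x**3 - x**2 - 2*x*y**2 + 3*x - 2*y**3 + 3*y**2 + 3*y - 2

On U_Z we set Z = 1. Each monomial c·X^i·Y^j·Z^k in F becomes c·x^i·y^j·1^k = c·x^i·y^j.
Substituting Z = 1: F(X, Y, 1) = -2*x**3 - x**2 - 2*x*y**2 + 3*x - 2*y**3 + 3*y**2 + 3*y - 2.
Note: deg(f) ≤ deg(F) = 3; strict inequality happens when F is divisible by Z (lost terms).


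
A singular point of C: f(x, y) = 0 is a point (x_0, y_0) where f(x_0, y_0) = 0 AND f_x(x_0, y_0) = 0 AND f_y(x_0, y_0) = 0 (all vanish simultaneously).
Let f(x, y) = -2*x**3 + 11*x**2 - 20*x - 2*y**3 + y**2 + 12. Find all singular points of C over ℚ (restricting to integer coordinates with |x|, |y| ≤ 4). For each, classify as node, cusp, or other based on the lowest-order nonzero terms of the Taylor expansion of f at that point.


Singular points: {(2, 0)}; classification: node.

Compute partial derivatives:
  f_x = -6*x**2 + 22*x - 20.
  f_y = -6*y**2 + 2*y.
Scan x_0 ∈ {−4, ..., 4}. For each x_0, f_y(x_0, y) is a polynomial in y; find its integer roots y ∈ {−4, ..., 4}, then test f_x and f at those candidates.
  x = -4: f_y(-4, y) = -6*y**2 + 2*y; vanishes at y ∈ {0}. (-4, 0): f_x = -204 ≠ 0.
  x = -3: f_y(-3, y) = -6*y**2 + 2*y; vanishes at y ∈ {0}. (-3, 0): f_x = -140 ≠ 0.
  x = -2: f_y(-2, y) = -6*y**2 + 2*y; vanishes at y ∈ {0}. (-2, 0): f_x = -88 ≠ 0.
  x = -1: f_y(-1, y) = -6*y**2 + 2*y; vanishes at y ∈ {0}. (-1, 0): f_x = -48 ≠ 0.
  x = 0: f_y(0, y) = -6*y**2 + 2*y; vanishes at y ∈ {0}. (0, 0): f_x = -20 ≠ 0.
  x = 1: f_y(1, y) = -6*y**2 + 2*y; vanishes at y ∈ {0}. (1, 0): f_x = -4 ≠ 0.
  x = 2: f_y(2, y) = -6*y**2 + 2*y; vanishes at y ∈ {0}. (2, 0): f_x = 0, f = 0 — SINGULAR.
  x = 3: f_y(3, y) = -6*y**2 + 2*y; vanishes at y ∈ {0}. (3, 0): f_x = -8 ≠ 0.
  x = 4: f_y(4, y) = -6*y**2 + 2*y; vanishes at y ∈ {0}. (4, 0): f_x = -28 ≠ 0.
Only singular point on the grid: (2, 0).
Classify: substitute x = 2 + u, y = 0 + v and expand: f = -2*u**3 - u**2 - 2*v**3 + v**2.
No constant or linear terms (consistent with a singular point). Quadratic part: -u**2 + v**2. Cubic part: -2*u**3 - 2*v**3.
The quadratic part v**2 - u**2 = (v − u)(v + u) splits into two distinct linear factors, so there are two distinct tangent lines y − 0 = ±(x − 2) — this is a node (ordinary double point).
Classification: node.


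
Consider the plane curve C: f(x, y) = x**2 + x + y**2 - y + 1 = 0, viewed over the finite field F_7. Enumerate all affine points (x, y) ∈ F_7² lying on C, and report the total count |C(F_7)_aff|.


Affine F_7-points: {(0, 3), (0, 5), (2, 0), (2, 1), (4, 0), (4, 1), (6, 3), (6, 5)}; count = 8.

For each of the 49 pairs (x, y) ∈ F_7², evaluate f(x, y) mod 7. Record the zeros.
  x = 0: [0↦1, 1↦1, 2↦3, 3↦0, 4↦6, 5↦0, 6↦3]  zeros at y ∈ {3, 5}
  x = 1: [0↦3, 1↦3, 2↦5, 3↦2, 4↦1, 5↦2, 6↦5]  zeros at y ∈ ∅
  x = 2: [0↦0, 1↦0, 2↦2, 3↦6, 4↦5, 5↦6, 6↦2]  zeros at y ∈ {0, 1}
  x = 3: [0↦6, 1↦6, 2↦1, 3↦5, 4↦4, 5↦5, 6↦1]  zeros at y ∈ ∅
  x = 4: [0↦0, 1↦0, 2↦2, 3↦6, 4↦5, 5↦6, 6↦2]  zeros at y ∈ {0, 1}
  x = 5: [0↦3, 1↦3, 2↦5, 3↦2, 4↦1, 5↦2, 6↦5]  zeros at y ∈ ∅
  x = 6: [0↦1, 1↦1, 2↦3, 3↦0, 4↦6, 5↦0, 6↦3]  zeros at y ∈ {3, 5}
Collecting zeros: affine points = {(0, 3), (0, 5), (2, 0), (2, 1), (4, 0), (4, 1), (6, 3), (6, 5)}.
Total count |C(F_7)_aff| = 8.


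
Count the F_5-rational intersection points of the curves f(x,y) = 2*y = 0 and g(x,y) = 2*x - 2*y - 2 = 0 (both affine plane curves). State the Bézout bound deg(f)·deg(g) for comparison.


Common zeros: {(1, 0)}; count = 1; Bézout bound = 1.

deg(f) = 1, deg(g) = 1, so Bézout bound = 1.
Scan x ∈ F_5. For each x, list the y ∈ F_5 with f(x, y) ≡ 0 and those with g(x, y) ≡ 0 (mod 5); the common zeros in that column are the intersection.
  x = 0: f ≡ 0 at y ∈ {0}; g ≡ 0 at y ∈ {4}; common: ∅.
  x = 1: f ≡ 0 at y ∈ {0}; g ≡ 0 at y ∈ {0}; common: {0}.
  x = 2: f ≡ 0 at y ∈ {0}; g ≡ 0 at y ∈ {1}; common: ∅.
  x = 3: f ≡ 0 at y ∈ {0}; g ≡ 0 at y ∈ {2}; common: ∅.
  x = 4: f ≡ 0 at y ∈ {0}; g ≡ 0 at y ∈ {3}; common: ∅.
Collecting: common zeros = {(1, 0)}, so the count is 1.
Comparison with the Bézout bound: 1 ≤ 1 = deg(f)·deg(g), as expected for curves with no common component (the bound is attained).


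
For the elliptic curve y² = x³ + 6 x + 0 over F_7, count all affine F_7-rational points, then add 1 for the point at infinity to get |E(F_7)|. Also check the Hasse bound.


Affine points = {(0, 0), (1, 0), (4, 2), (4, 5), (5, 1), (5, 6), (6, 0)}; affine count = 7; |E(F_7)| = 8.

Discriminant check: Δ ∝ 4a³ + 27b² = 4·6³ + 27·0² = 4·216 + 27·0 ≡ 3 (mod 7). Nonzero ⇒ E is nonsingular.
For each x ∈ F_7, compute rhs = x³ + 6·x + 0 mod 7, then count y ∈ F_7 with y² ≡ rhs.
  x = 0: rhs = 0, matching y values: 0 (1 points).
  x = 1: rhs = 0, matching y values: 0 (1 points).
  x = 2: rhs = 6, matching y values: none (0 points).
  x = 3: rhs = 3, matching y values: none (0 points).
  x = 4: rhs = 4, matching y values: 2, 5 (2 points).
  x = 5: rhs = 1, matching y values: 1, 6 (2 points).
  x = 6: rhs = 0, matching y values: 0 (1 points).
Total affine count: 7.
Full point count |E(F_7)| = 7 + 1 = 8.
Hasse bound: |8 − (7+1)| = |0| = 0 ≤ 2√7 ≈ 5.2915 ✓.


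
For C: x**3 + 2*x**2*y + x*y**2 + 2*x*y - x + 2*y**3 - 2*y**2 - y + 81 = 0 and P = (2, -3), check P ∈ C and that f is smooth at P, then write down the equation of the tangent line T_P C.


Tangent line at P: -10*x + 65*y + 215 = 0.

Step 1: f(2, -3) = 0, so P lies on C.
Step 2: partial derivatives
  f_x(x, y) = 3*x**2 + 4*x*y + y**2 + 2*y - 1, f_y(x, y) = 2*x**2 + 2*x*y + 2*x + 6*y**2 - 4*y - 1.
  f_x(P) = -10, f_y(P) = 65 (gradient nonzero, so P is smooth).
Step 3: tangent line at P: -10·(x − 2) + 65·(y − -3) = 0.
Expanding: -10*x + 65*y + 215 = 0.


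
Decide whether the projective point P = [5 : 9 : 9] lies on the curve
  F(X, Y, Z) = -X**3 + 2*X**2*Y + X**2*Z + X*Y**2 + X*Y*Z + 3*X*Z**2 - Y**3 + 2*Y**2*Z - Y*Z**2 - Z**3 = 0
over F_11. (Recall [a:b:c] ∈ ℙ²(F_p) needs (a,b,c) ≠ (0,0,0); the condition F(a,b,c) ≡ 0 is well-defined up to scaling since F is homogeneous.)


F(5,9,9) ≡ 9 (mod 11); P is NOT on the curve.

Evaluate F(5, 9, 9) term-by-term (mod 11).
  -X**3 ↦ -1·125·1·1 = -125
  2*X**2*Y ↦ 2·25·9·1 = 450
  X**2*Z ↦ 1·25·1·9 = 225
  X*Y**2 ↦ 1·5·81·1 = 405
  X*Y*Z ↦ 1·5·9·9 = 405
  3*X*Z**2 ↦ 3·5·1·81 = 1215
  -Y**3 ↦ -1·1·729·1 = -729
  2*Y**2*Z ↦ 2·1·81·9 = 1458
  -Y*Z**2 ↦ -1·1·9·81 = -729
  -Z**3 ↦ -1·1·1·729 = -729
Sum: F(5, 9, 9) = (-125) + (450) + (225) + (405) + (405) + (1215) + (-729) + (1458) + (-729) + (-729) = 1846.
Reducing mod 11: 1846 ≡ 9 (mod 11).
Since F(a, b, c) ≡ 9 ≠ 0 (mod 11), P does NOT lie on the curve.


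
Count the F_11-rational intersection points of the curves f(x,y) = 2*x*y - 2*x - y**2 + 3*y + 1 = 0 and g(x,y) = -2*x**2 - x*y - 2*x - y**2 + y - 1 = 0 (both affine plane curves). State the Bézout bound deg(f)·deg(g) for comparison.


Common zeros: {(5, 6), (6, 4)}; count = 2; Bézout bound = 4.

deg(f) = 2, deg(g) = 2, so Bézout bound = 4.
Scan x ∈ F_11. For each x, list the y ∈ F_11 with f(x, y) ≡ 0 and those with g(x, y) ≡ 0 (mod 11); the common zeros in that column are the intersection.
  x = 0: f ≡ 0 at y ∈ ∅; g ≡ 0 at y ∈ ∅; common: ∅.
  x = 1: f ≡ 0 at y ∈ ∅; g ≡ 0 at y ∈ ∅; common: ∅.
  x = 2: f ≡ 0 at y ∈ {8, 10}; g ≡ 0 at y ∈ {4, 6}; common: ∅.
  x = 3: f ≡ 0 at y ∈ ∅; g ≡ 0 at y ∈ {2, 7}; common: ∅.
  x = 4: f ≡ 0 at y ∈ {2, 9}; g ≡ 0 at y ∈ ∅; common: ∅.
  x = 5: f ≡ 0 at y ∈ {6, 7}; g ≡ 0 at y ∈ {1, 6}; common: {6}.
  x = 6: f ≡ 0 at y ∈ {0, 4}; g ≡ 0 at y ∈ {2, 4}; common: {4}.
  x = 7: f ≡ 0 at y ∈ ∅; g ≡ 0 at y ∈ ∅; common: ∅.
  x = 8: f ≡ 0 at y ∈ {3, 5}; g ≡ 0 at y ∈ ∅; common: ∅.
  x = 9: f ≡ 0 at y ∈ ∅; g ≡ 0 at y ∈ {7}; common: ∅.
  x = 10: f ≡ 0 at y ∈ ∅; g ≡ 0 at y ∈ {1}; common: ∅.
Collecting: common zeros = {(5, 6), (6, 4)}, so the count is 2.
Comparison with the Bézout bound: 2 ≤ 4 = deg(f)·deg(g), as expected for curves with no common component (the affine F_11-count falls short of the bound because intersections may lie at infinity, over extension fields, or carry multiplicity).
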